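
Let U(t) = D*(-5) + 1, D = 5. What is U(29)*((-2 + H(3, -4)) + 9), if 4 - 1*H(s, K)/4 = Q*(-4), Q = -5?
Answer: 1368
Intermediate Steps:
H(s, K) = -64 (H(s, K) = 16 - (-20)*(-4) = 16 - 4*20 = 16 - 80 = -64)
U(t) = -24 (U(t) = 5*(-5) + 1 = -25 + 1 = -24)
U(29)*((-2 + H(3, -4)) + 9) = -24*((-2 - 64) + 9) = -24*(-66 + 9) = -24*(-57) = 1368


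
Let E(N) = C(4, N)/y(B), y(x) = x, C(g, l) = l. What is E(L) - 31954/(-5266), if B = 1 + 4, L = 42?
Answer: 190471/13165 ≈ 14.468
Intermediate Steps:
B = 5
E(N) = N/5
E(L) - 31954/(-5266) = (⅕)*42 - 31954/(-5266) = 42/5 - 31954*(-1)/5266 = 42/5 - 1*(-15977/2633) = 42/5 + 15977/2633 = 190471/13165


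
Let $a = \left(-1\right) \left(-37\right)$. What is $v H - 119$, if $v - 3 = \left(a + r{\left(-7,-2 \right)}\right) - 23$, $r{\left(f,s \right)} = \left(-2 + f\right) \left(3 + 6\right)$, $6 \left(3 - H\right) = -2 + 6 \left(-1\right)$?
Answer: $- \frac{1189}{3} \approx -396.33$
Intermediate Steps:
$H = \frac{13}{3}$ ($H = 3 - \frac{-2 + 6 \left(-1\right)}{6} = 3 - \frac{-2 - 6}{6} = 3 - - \frac{4}{3} = 3 + \frac{4}{3} = \frac{13}{3} \approx 4.3333$)
$a = 37$
$r{\left(f,s \right)} = -18 + 9 f$ ($r{\left(f,s \right)} = \left(-2 + f\right) 9 = -18 + 9 f$)
$v = -64$ ($v = 3 + \left(\left(37 + \left(-18 + 9 \left(-7\right)\right)\right) - 23\right) = 3 + \left(\left(37 - 81\right) - 23\right) = 3 - 67 = -64$)
$v H - 119 = \left(-64\right) \frac{13}{3} - 119 = - \frac{832}{3} - 119 = - \frac{1189}{3}$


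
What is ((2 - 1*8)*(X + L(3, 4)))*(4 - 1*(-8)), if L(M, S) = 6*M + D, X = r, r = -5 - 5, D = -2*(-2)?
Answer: -864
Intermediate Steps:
D = 4
r = -10
X = -10
L(M, S) = 4 + 6*M (L(M, S) = 6*M + 4 = 4 + 6*M)
((2 - 1*8)*(X + L(3, 4)))*(4 - 1*(-8)) = ((2 - 1*8)*(-10 + (4 + 6*3)))*(4 - 1*(-8)) = ((2 - 8)*(-10 + (4 + 18)))*(4 + 8) = -6*(-10 + 22)*12 = -6*12*12 = -72*12 = -864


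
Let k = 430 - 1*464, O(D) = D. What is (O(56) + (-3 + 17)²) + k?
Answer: 218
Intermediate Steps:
k = -34 (k = 430 - 464 = -34)
(O(56) + (-3 + 17)²) + k = (56 + (-3 + 17)²) - 34 = (56 + 14²) - 34 = (56 + 196) - 34 = 252 - 34 = 218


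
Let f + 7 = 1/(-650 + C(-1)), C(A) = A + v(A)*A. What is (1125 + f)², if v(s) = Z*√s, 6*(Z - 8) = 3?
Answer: 3593142292300443744/2874696513049 + 128897982760*I/2874696513049 ≈ 1.2499e+6 + 0.044839*I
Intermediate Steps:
Z = 17/2 (Z = 8 + (⅙)*3 = 8 + ½ = 17/2 ≈ 8.5000)
v(s) = 17*√s/2
C(A) = A + 17*A^(3/2)/2 (C(A) = A + (17*√A/2)*A = A + 17*A^(3/2)/2)
f = -7 + 4*(-651 + 17*I/2)/1695493 (f = -7 + 1/(-650 + (-1 + 17*(-1)^(3/2)/2)) = -7 + 1/(-650 + (-1 + 17*(-I)/2)) = -7 + 1/(-650 + (-1 - 17*I/2)) = -7 + 1/(-651 - 17*I/2) = -7 + 4*(-651 + 17*I/2)/1695493 ≈ -7.0015 + 2.0053e-5*I)
(1125 + f)² = (1125 + (-11871055/1695493 + 34*I/1695493))² = (1895558570/1695493 + 34*I/1695493)²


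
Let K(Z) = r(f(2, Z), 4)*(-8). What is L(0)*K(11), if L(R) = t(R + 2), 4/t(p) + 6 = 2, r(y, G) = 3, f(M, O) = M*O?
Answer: 24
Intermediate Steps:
t(p) = -1 (t(p) = 4/(-6 + 2) = 4/(-4) = 4*(-¼) = -1)
L(R) = -1
K(Z) = -24 (K(Z) = 3*(-8) = -24)
L(0)*K(11) = -1*(-24) = 24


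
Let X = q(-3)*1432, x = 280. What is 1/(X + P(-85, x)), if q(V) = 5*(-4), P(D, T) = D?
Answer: -1/28725 ≈ -3.4813e-5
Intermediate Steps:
q(V) = -20
X = -28640 (X = -20*1432 = -28640)
1/(X + P(-85, x)) = 1/(-28640 - 85) = 1/(-28725) = -1/28725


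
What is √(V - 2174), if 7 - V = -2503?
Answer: 4*√21 ≈ 18.330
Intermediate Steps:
V = 2510 (V = 7 - 1*(-2503) = 7 + 2503 = 2510)
√(V - 2174) = √(2510 - 2174) = √336 = 4*√21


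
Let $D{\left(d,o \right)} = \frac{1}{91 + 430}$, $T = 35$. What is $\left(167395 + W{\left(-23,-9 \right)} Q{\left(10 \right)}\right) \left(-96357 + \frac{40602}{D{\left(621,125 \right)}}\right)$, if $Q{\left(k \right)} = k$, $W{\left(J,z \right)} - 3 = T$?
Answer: $3532885990875$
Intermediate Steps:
$D{\left(d,o \right)} = \frac{1}{521}$
$W{\left(J,z \right)} = 38$ ($W{\left(J,z \right)} = 3 + 35 = 38$)
$\left(167395 + W{\left(-23,-9 \right)} Q{\left(10 \right)}\right) \left(-96357 + \frac{40602}{D{\left(621,125 \right)}}\right) = \left(167395 + 38 \cdot 10\right) \left(-96357 + 40602 \frac{1}{\frac{1}{521}}\right) = \left(167395 + 380\right) \left(-96357 + 40602 \cdot 521\right) = 167775 \left(-96357 + 21153642\right) = 167775 \cdot 21057285 = 3532885990875$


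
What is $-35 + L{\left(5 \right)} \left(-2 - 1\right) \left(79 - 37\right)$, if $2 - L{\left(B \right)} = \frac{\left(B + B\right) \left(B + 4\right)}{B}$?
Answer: $1981$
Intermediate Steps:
$L{\left(B \right)} = -6 - 2 B$ ($L{\left(B \right)} = 2 - \frac{\left(B + B\right) \left(B + 4\right)}{B} = 2 - \frac{2 B \left(4 + B\right)}{B} = 2 - \left(8 + 2 B\right) = -6 - 2 B$)
$-35 + L{\left(5 \right)} \left(-2 - 1\right) \left(79 - 37\right) = -35 + \left(-6 - 10\right) \left(-2 - 1\right) \left(79 - 37\right) = -35 + \left(-6 - 10\right) \left(-3\right) \left(79 - 37\right) = -35 + \left(-16\right) \left(-3\right) 42 = -35 + 48 \cdot 42 = -35 + 2016 = 1981$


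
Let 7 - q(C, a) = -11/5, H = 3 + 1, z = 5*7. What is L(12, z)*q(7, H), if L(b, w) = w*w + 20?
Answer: 11454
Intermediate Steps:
z = 35
H = 4
q(C, a) = 46/5 (q(C, a) = 7 - (-11)/5 = 7 - 1*(-11/5) = 7 + 11/5 = 46/5)
L(b, w) = 20 + w**2 (L(b, w) = w**2 + 20 = 20 + w**2)
L(12, z)*q(7, H) = (20 + 35**2)*(46/5) = (20 + 1225)*(46/5) = 1245*(46/5) = 11454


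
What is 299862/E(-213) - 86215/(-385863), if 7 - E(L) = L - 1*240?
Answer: 57872654903/88748490 ≈ 652.10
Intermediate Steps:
E(L) = 247 - L (E(L) = 7 - (L - 1*240) = 7 - (L - 240) = 7 - (-240 + L) = 7 + (240 - L) = 247 - L)
299862/E(-213) - 86215/(-385863) = 299862/(247 - 1*(-213)) - 86215/(-385863) = 299862/(247 + 213) - 86215*(-1/385863) = 299862/460 + 86215/385863 = 299862*(1/460) + 86215/385863 = 149931/230 + 86215/385863 = 57872654903/88748490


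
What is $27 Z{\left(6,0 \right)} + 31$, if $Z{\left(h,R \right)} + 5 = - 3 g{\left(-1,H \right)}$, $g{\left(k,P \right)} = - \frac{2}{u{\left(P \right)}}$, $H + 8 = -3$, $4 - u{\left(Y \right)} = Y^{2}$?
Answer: $- \frac{1370}{13} \approx -105.38$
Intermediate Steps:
$u{\left(Y \right)} = 4 - Y^{2}$
$H = -11$ ($H = -8 - 3 = -11$)
$g{\left(k,P \right)} = - \frac{2}{4 - P^{2}}$
$Z{\left(h,R \right)} = - \frac{197}{39}$ ($Z{\left(h,R \right)} = -5 - 3 \frac{2}{-4 + \left(-11\right)^{2}} = -5 - 3 \frac{2}{-4 + 121} = -5 - 3 \cdot \frac{2}{117} = -5 - 3 \cdot 2 \cdot \frac{1}{117} = -5 - \frac{2}{39} = - \frac{197}{39}$)
$27 Z{\left(6,0 \right)} + 31 = 27 \left(- \frac{197}{39}\right) + 31 = - \frac{1773}{13} + 31 = - \frac{1370}{13}$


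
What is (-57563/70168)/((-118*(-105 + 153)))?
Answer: 57563/397431552 ≈ 0.00014484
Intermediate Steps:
(-57563/70168)/((-118*(-105 + 153))) = (-57563*1/70168)/((-118*48)) = -57563/70168/(-5664) = -57563/70168*(-1/5664) = 57563/397431552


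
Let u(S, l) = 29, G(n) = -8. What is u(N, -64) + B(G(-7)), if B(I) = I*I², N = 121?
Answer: -483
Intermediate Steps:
B(I) = I³
u(N, -64) + B(G(-7)) = 29 + (-8)³ = 29 - 512 = -483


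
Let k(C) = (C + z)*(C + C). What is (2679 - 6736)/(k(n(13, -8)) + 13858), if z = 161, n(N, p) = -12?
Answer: -4057/10282 ≈ -0.39457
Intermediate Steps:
k(C) = 2*C*(161 + C) (k(C) = (C + 161)*(C + C) = (161 + C)*(2*C) = 2*C*(161 + C))
(2679 - 6736)/(k(n(13, -8)) + 13858) = (2679 - 6736)/(2*(-12)*(161 - 12) + 13858) = -4057/(2*(-12)*149 + 13858) = -4057/(-3576 + 13858) = -4057/10282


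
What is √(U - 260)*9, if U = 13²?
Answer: 9*I*√91 ≈ 85.854*I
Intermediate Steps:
U = 169
√(U - 260)*9 = √(169 - 260)*9 = √(-91)*9 = (I*√91)*9 = 9*I*√91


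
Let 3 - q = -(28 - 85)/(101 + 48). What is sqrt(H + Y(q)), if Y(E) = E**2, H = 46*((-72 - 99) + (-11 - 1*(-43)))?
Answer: I*sqrt(141801094)/149 ≈ 79.92*I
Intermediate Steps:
H = -6394 (H = 46*(-171 + (-11 + 43)) = 46*(-171 + 32) = 46*(-139) = -6394)
q = 390/149 (q = 3 - (-1)*(28 - 85)/(101 + 48) = 3 - (-1)*(-57/149) = 3 - (-1)*(-57*1/149) = 3 - (-1)*(-57)/149 = 3 - 1*57/149 = 3 - 57/149 = 390/149 ≈ 2.6175)
sqrt(H + Y(q)) = sqrt(-6394 + (390/149)**2) = sqrt(-6394 + 152100/22201) = sqrt(-141801094/22201) = I*sqrt(141801094)/149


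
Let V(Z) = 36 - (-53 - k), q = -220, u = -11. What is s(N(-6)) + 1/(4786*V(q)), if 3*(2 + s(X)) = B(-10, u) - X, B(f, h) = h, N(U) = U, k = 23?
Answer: -5896349/1608096 ≈ -3.6667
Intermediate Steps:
s(X) = -17/3 - X/3 (s(X) = -2 + (-11 - X)/3 = -2 + (-11/3 - X/3) = -17/3 - X/3)
V(Z) = 112 (V(Z) = 36 - (-53 - 1*23) = 36 - (-53 - 23) = 36 - 1*(-76) = 36 + 76 = 112)
s(N(-6)) + 1/(4786*V(q)) = (-17/3 - ⅓*(-6)) + 1/(4786*112) = (-17/3 + 2) + (1/4786)*(1/112) = -11/3 + 1/536032 = -5896349/1608096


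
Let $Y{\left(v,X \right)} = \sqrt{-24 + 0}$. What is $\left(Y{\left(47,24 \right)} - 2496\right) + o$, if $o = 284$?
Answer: $-2212 + 2 i \sqrt{6} \approx -2212.0 + 4.899 i$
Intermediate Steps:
$Y{\left(v,X \right)} = 2 i \sqrt{6}$ ($Y{\left(v,X \right)} = \sqrt{-24} = 2 i \sqrt{6}$)
$\left(Y{\left(47,24 \right)} - 2496\right) + o = \left(2 i \sqrt{6} - 2496\right) + 284 = \left(-2496 + 2 i \sqrt{6}\right) + 284 = -2212 + 2 i \sqrt{6}$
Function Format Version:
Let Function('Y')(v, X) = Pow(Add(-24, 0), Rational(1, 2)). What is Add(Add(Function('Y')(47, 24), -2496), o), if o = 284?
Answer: Add(-2212, Mul(2, I, Pow(6, Rational(1, 2)))) ≈ Add(-2212.0, Mul(4.8990, I))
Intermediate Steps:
Function('Y')(v, X) = Mul(2, I, Pow(6, Rational(1, 2))) (Function('Y')(v, X) = Pow(-24, Rational(1, 2)) = Mul(2, I, Pow(6, Rational(1, 2))))
Add(Add(Function('Y')(47, 24), -2496), o) = Add(Add(Mul(2, I, Pow(6, Rational(1, 2))), -2496), 284) = Add(Add(-2496, Mul(2, I, Pow(6, Rational(1, 2)))), 284) = Add(-2212, Mul(2, I, Pow(6, Rational(1, 2))))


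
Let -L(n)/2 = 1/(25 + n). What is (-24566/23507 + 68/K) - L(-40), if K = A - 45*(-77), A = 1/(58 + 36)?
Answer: -133080372184/114847327155 ≈ -1.1588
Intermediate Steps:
L(n) = -2/(25 + n)
A = 1/94 ≈ 0.010638
K = 325711/94 (K = 1/94 - 45*(-77) = 1/94 + 3465 = 325711/94 ≈ 3465.0)
(-24566/23507 + 68/K) - L(-40) = (-24566/23507 + 68/(325711/94)) - (-2)/(25 - 40) = (-24566*1/23507 + 68*(94/325711)) - (-2)/(-15) = (-24566/23507 + 6392/325711) - (-2)*(-1)/15 = -7851159682/7656488477 - 1*2/15 = -7851159682/7656488477 - 2/15 = -133080372184/114847327155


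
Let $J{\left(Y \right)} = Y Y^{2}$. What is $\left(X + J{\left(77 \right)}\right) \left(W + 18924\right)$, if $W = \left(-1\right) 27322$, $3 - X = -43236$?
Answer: $-4197085256$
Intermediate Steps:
$X = 43239$ ($X = 3 - -43236 = 3 + 43236 = 43239$)
$W = -27322$
$J{\left(Y \right)} = Y^{3}$
$\left(X + J{\left(77 \right)}\right) \left(W + 18924\right) = \left(43239 + 77^{3}\right) \left(-27322 + 18924\right) = \left(43239 + 456533\right) \left(-8398\right) = 499772 \left(-8398\right) = -4197085256$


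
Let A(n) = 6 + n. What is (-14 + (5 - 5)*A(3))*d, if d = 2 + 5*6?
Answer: -448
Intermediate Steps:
d = 32 (d = 2 + 30 = 32)
(-14 + (5 - 5)*A(3))*d = (-14 + (5 - 5)*(6 + 3))*32 = (-14 + 0*9)*32 = (-14 + 0)*32 = -14*32 = -448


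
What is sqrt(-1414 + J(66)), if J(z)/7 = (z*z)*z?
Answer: 7*sqrt(41042) ≈ 1418.1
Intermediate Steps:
J(z) = 7*z**3 (J(z) = 7*((z*z)*z) = 7*(z**2*z) = 7*z**3)
sqrt(-1414 + J(66)) = sqrt(-1414 + 7*66**3) = sqrt(-1414 + 7*287496) = sqrt(-1414 + 2012472) = sqrt(2011058) = 7*sqrt(41042)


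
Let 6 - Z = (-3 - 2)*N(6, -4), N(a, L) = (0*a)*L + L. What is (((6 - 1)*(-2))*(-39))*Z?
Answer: -5460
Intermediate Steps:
N(a, L) = L (N(a, L) = 0*L + L = 0 + L = L)
Z = -14 (Z = 6 - (-3 - 2)*(-4) = 6 - (-5)*(-4) = 6 - 1*20 = 6 - 20 = -14)
(((6 - 1)*(-2))*(-39))*Z = (((6 - 1)*(-2))*(-39))*(-14) = ((5*(-2))*(-39))*(-14) = -10*(-39)*(-14) = 390*(-14) = -5460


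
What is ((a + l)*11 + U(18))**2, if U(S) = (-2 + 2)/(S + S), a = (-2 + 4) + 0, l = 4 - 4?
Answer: 484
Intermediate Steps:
l = 0
a = 2 (a = 2 + 0 = 2)
U(S) = 0 (U(S) = 0/((2*S)) = 0*(1/(2*S)) = 0)
((a + l)*11 + U(18))**2 = ((2 + 0)*11 + 0)**2 = (2*11 + 0)**2 = (22 + 0)**2 = 22**2 = 484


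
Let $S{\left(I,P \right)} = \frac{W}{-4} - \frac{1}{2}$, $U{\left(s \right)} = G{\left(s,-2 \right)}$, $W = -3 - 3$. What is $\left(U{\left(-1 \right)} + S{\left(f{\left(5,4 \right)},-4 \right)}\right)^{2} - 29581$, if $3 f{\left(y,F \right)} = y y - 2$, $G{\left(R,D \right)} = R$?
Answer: $-29581$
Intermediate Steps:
$W = -6$ ($W = -3 - 3 = -6$)
$U{\left(s \right)} = s$
$f{\left(y,F \right)} = - \frac{2}{3} + \frac{y^{2}}{3}$ ($f{\left(y,F \right)} = \frac{y y - 2}{3} = \frac{y^{2} - 2}{3} = \frac{-2 + y^{2}}{3} = - \frac{2}{3} + \frac{y^{2}}{3}$)
$S{\left(I,P \right)} = 1$ ($S{\left(I,P \right)} = - \frac{6}{-4} - \frac{1}{2} = \left(-6\right) \left(- \frac{1}{4}\right) - \frac{1}{2} = \frac{3}{2} - \frac{1}{2} = 1$)
$\left(U{\left(-1 \right)} + S{\left(f{\left(5,4 \right)},-4 \right)}\right)^{2} - 29581 = \left(-1 + 1\right)^{2} - 29581 = 0^{2} - 29581 = 0 - 29581 = -29581$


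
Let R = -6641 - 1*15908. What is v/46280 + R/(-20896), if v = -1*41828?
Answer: 21191229/120883360 ≈ 0.17530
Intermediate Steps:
R = -22549 (R = -6641 - 15908 = -22549)
v = -41828
v/46280 + R/(-20896) = -41828/46280 - 22549/(-20896) = -41828*1/46280 - 22549*(-1/20896) = -10457/11570 + 22549/20896 = 21191229/120883360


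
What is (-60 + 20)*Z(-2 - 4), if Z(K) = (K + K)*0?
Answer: 0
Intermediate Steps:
Z(K) = 0 (Z(K) = (2*K)*0 = 0)
(-60 + 20)*Z(-2 - 4) = (-60 + 20)*0 = -40*0 = 0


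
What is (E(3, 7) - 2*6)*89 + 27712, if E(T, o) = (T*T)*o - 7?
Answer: 31628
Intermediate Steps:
E(T, o) = -7 + o*T² (E(T, o) = T²*o - 7 = o*T² - 7 = -7 + o*T²)
(E(3, 7) - 2*6)*89 + 27712 = ((-7 + 7*3²) - 2*6)*89 + 27712 = ((-7 + 7*9) - 12)*89 + 27712 = ((-7 + 63) - 12)*89 + 27712 = (56 - 12)*89 + 27712 = 44*89 + 27712 = 3916 + 27712 = 31628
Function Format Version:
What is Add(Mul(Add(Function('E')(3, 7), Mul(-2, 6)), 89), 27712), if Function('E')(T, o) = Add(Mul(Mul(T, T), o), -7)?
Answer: 31628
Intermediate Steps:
Function('E')(T, o) = Add(-7, Mul(o, Pow(T, 2))) (Function('E')(T, o) = Add(Mul(Pow(T, 2), o), -7) = Add(Mul(o, Pow(T, 2)), -7) = Add(-7, Mul(o, Pow(T, 2))))
Add(Mul(Add(Function('E')(3, 7), Mul(-2, 6)), 89), 27712) = Add(Mul(Add(Add(-7, Mul(7, Pow(3, 2))), Mul(-2, 6)), 89), 27712) = Add(Mul(Add(Add(-7, Mul(7, 9)), -12), 89), 27712) = Add(Mul(Add(Add(-7, 63), -12), 89), 27712) = Add(Mul(Add(56, -12), 89), 27712) = Add(Mul(44, 89), 27712) = Add(3916, 27712) = 31628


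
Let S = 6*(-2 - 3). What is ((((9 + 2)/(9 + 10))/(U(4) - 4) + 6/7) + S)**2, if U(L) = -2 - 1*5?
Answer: 15077689/17689 ≈ 852.38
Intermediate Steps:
U(L) = -7 (U(L) = -2 - 5 = -7)
S = -30 (S = 6*(-5) = -30)
((((9 + 2)/(9 + 10))/(U(4) - 4) + 6/7) + S)**2 = ((((9 + 2)/(9 + 10))/(-7 - 4) + 6/7) - 30)**2 = (((11/19)/(-11) + 6*(1/7)) - 30)**2 = (((11*(1/19))*(-1/11) + 6/7) - 30)**2 = (((11/19)*(-1/11) + 6/7) - 30)**2 = ((-1/19 + 6/7) - 30)**2 = (107/133 - 30)**2 = (-3883/133)**2 = 15077689/17689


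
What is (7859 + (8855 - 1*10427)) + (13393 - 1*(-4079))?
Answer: 23759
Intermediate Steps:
(7859 + (8855 - 1*10427)) + (13393 - 1*(-4079)) = (7859 + (8855 - 10427)) + (13393 + 4079) = (7859 - 1572) + 17472 = 6287 + 17472 = 23759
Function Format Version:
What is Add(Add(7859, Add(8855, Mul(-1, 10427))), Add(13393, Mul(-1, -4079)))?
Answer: 23759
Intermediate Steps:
Add(Add(7859, Add(8855, Mul(-1, 10427))), Add(13393, Mul(-1, -4079))) = Add(Add(7859, Add(8855, -10427)), Add(13393, 4079)) = Add(Add(7859, -1572), 17472) = Add(6287, 17472) = 23759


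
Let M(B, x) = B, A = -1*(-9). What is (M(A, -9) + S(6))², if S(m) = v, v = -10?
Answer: 1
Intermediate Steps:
A = 9
S(m) = -10
(M(A, -9) + S(6))² = (9 - 10)² = (-1)² = 1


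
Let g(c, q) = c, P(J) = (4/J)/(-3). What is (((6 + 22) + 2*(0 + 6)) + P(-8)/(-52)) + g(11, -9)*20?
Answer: 81119/312 ≈ 260.00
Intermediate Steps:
P(J) = -4/(3*J) (P(J) = (4/J)*(-⅓) = -4/(3*J))
(((6 + 22) + 2*(0 + 6)) + P(-8)/(-52)) + g(11, -9)*20 = (((6 + 22) + 2*(0 + 6)) - 4/3/(-8)/(-52)) + 11*20 = ((28 + 2*6) - 4/3*(-⅛)*(-1/52)) + 220 = ((28 + 12) + (⅙)*(-1/52)) + 220 = (40 - 1/312) + 220 = 12479/312 + 220 = 81119/312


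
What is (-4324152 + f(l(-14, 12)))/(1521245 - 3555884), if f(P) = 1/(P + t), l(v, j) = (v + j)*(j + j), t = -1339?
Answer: 5997598825/2822044293 ≈ 2.1253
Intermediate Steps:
l(v, j) = 2*j*(j + v) (l(v, j) = (j + v)*(2*j) = 2*j*(j + v))
f(P) = 1/(-1339 + P) (f(P) = 1/(P - 1339) = 1/(-1339 + P))
(-4324152 + f(l(-14, 12)))/(1521245 - 3555884) = (-4324152 + 1/(-1339 + 2*12*(12 - 14)))/(1521245 - 3555884) = (-4324152 + 1/(-1339 + 2*12*(-2)))/(-2034639) = (-4324152 + 1/(-1339 - 48))*(-1/2034639) = (-4324152 + 1/(-1387))*(-1/2034639) = (-4324152 - 1/1387)*(-1/2034639) = -5997598825/1387*(-1/2034639) = 5997598825/2822044293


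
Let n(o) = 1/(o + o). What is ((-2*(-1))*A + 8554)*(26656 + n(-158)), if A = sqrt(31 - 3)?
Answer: 36026432715/158 + 8423295*sqrt(7)/79 ≈ 2.2830e+8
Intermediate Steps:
A = 2*sqrt(7) (A = sqrt(28) = 2*sqrt(7) ≈ 5.2915)
n(o) = 1/(2*o)
((-2*(-1))*A + 8554)*(26656 + n(-158)) = ((-2*(-1))*(2*sqrt(7)) + 8554)*(26656 + (1/2)/(-158)) = (2*(2*sqrt(7)) + 8554)*(26656 + (1/2)*(-1/158)) = (4*sqrt(7) + 8554)*(26656 - 1/316) = (8554 + 4*sqrt(7))*(8423295/316) = 36026432715/158 + 8423295*sqrt(7)/79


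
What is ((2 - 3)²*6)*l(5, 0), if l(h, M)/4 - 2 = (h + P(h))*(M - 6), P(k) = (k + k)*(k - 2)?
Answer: -4992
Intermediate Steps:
P(k) = 2*k*(-2 + k) (P(k) = (2*k)*(-2 + k) = 2*k*(-2 + k))
l(h, M) = 8 + 4*(-6 + M)*(h + 2*h*(-2 + h)) (l(h, M) = 8 + 4*((h + 2*h*(-2 + h))*(M - 6)) = 8 + 4*((h + 2*h*(-2 + h))*(-6 + M)) = 8 + 4*((-6 + M)*(h + 2*h*(-2 + h))) = 8 + 4*(-6 + M)*(h + 2*h*(-2 + h)))
((2 - 3)²*6)*l(5, 0) = ((2 - 3)²*6)*(8 - 48*5² + 72*5 - 12*0*5 + 8*0*5²) = ((-1)²*6)*(8 - 48*25 + 360 + 0 + 8*0*25) = (1*6)*(8 - 1200 + 360 + 0 + 0) = 6*(-832) = -4992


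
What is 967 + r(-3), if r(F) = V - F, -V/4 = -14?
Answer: 1026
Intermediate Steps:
V = 56 (V = -4*(-14) = 56)
r(F) = 56 - F
967 + r(-3) = 967 + (56 - 1*(-3)) = 967 + (56 + 3) = 967 + 59 = 1026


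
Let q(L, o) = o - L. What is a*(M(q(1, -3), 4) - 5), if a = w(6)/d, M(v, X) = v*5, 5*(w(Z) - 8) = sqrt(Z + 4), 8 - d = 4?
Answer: -50 - 5*sqrt(10)/4 ≈ -53.953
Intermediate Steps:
d = 4 (d = 8 - 1*4 = 8 - 4 = 4)
w(Z) = 8 + sqrt(4 + Z)/5 (w(Z) = 8 + sqrt(Z + 4)/5 = 8 + sqrt(4 + Z)/5)
M(v, X) = 5*v
a = 2 + sqrt(10)/20 (a = (8 + sqrt(4 + 6)/5)/4 = (8 + sqrt(10)/5)*(1/4) = 2 + sqrt(10)/20 ≈ 2.1581)
a*(M(q(1, -3), 4) - 5) = (2 + sqrt(10)/20)*(5*(-3 - 1*1) - 5) = (2 + sqrt(10)/20)*(5*(-3 - 1) - 5) = (2 + sqrt(10)/20)*(5*(-4) - 5) = (2 + sqrt(10)/20)*(-20 - 5) = (2 + sqrt(10)/20)*(-25) = -50 - 5*sqrt(10)/4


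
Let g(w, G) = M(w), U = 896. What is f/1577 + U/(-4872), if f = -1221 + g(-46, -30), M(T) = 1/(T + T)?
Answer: -12094315/12622308 ≈ -0.95817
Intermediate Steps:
M(T) = 1/(2*T)
g(w, G) = 1/(2*w)
f = -112333/92 (f = -1221 + (½)/(-46) = -1221 + (½)*(-1/46) = -1221 - 1/92 = -112333/92 ≈ -1221.0)
f/1577 + U/(-4872) = -112333/92/1577 + 896/(-4872) = -112333/92*1/1577 + 896*(-1/4872) = -112333/145084 - 16/87 = -12094315/12622308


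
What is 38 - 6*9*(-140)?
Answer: 7598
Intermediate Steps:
38 - 6*9*(-140) = 38 - 54*(-140) = 38 + 7560 = 7598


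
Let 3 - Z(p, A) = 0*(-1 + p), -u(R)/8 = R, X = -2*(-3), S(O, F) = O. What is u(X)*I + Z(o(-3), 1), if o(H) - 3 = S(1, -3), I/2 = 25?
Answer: -2397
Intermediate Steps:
I = 50 (I = 2*25 = 50)
o(H) = 4 (o(H) = 3 + 1 = 4)
X = 6 (X = -1*(-6) = 6)
u(R) = -8*R
Z(p, A) = 3 (Z(p, A) = 3 - 0*(-1 + p) = 3 - 1*0 = 3 + 0 = 3)
u(X)*I + Z(o(-3), 1) = -8*6*50 + 3 = -48*50 + 3 = -2400 + 3 = -2397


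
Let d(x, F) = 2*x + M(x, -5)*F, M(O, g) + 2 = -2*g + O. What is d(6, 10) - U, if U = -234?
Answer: 386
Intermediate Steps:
M(O, g) = -2 + O - 2*g (M(O, g) = -2 + (-2*g + O) = -2 + (O - 2*g) = -2 + O - 2*g)
d(x, F) = 2*x + F*(8 + x) (d(x, F) = 2*x + (-2 + x - 2*(-5))*F = 2*x + (-2 + x + 10)*F = 2*x + (8 + x)*F = 2*x + F*(8 + x))
d(6, 10) - U = (2*6 + 10*(8 + 6)) - 1*(-234) = (12 + 10*14) + 234 = (12 + 140) + 234 = 152 + 234 = 386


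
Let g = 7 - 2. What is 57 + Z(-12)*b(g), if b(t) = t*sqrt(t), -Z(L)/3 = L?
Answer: 57 + 180*sqrt(5) ≈ 459.49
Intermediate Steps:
Z(L) = -3*L
g = 5
b(t) = t**(3/2)
57 + Z(-12)*b(g) = 57 + (-3*(-12))*5**(3/2) = 57 + 36*(5*sqrt(5)) = 57 + 180*sqrt(5)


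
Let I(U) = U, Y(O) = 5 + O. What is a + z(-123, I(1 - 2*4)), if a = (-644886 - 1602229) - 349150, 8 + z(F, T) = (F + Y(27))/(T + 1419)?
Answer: -3665937567/1412 ≈ -2.5963e+6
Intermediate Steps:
z(F, T) = -8 + (32 + F)/(1419 + T) (z(F, T) = -8 + (F + (5 + 27))/(T + 1419) = -8 + (F + 32)/(1419 + T) = -8 + (32 + F)/(1419 + T))
a = -2596265 (a = -2247115 - 349150 = -2596265)
a + z(-123, I(1 - 2*4)) = -2596265 + (-11320 - 123 - 8*(1 - 2*4))/(1419 + (1 - 2*4)) = -2596265 + (-11320 - 123 - 8*(1 - 8))/(1419 + (1 - 8)) = -2596265 + (-11320 - 123 - 8*(-7))/(1419 - 7) = -2596265 + (-11320 - 123 + 56)/1412 = -2596265 + (1/1412)*(-11387) = -2596265 - 11387/1412 = -3665937567/1412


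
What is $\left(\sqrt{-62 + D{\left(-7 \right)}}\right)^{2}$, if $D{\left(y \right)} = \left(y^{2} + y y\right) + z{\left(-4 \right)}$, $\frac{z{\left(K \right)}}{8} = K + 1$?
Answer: $12$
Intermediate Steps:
$z{\left(K \right)} = 8 + 8 K$ ($z{\left(K \right)} = 8 \left(K + 1\right) = 8 \left(1 + K\right) = 8 + 8 K$)
$D{\left(y \right)} = -24 + 2 y^{2}$ ($D{\left(y \right)} = \left(y^{2} + y y\right) + \left(8 + 8 \left(-4\right)\right) = \left(y^{2} + y^{2}\right) + \left(8 - 32\right) = 2 y^{2} - 24 = -24 + 2 y^{2}$)
$\left(\sqrt{-62 + D{\left(-7 \right)}}\right)^{2} = \left(\sqrt{-62 - \left(24 - 2 \left(-7\right)^{2}\right)}\right)^{2} = \left(\sqrt{-62 + \left(-24 + 2 \cdot 49\right)}\right)^{2} = \left(\sqrt{-62 + \left(-24 + 98\right)}\right)^{2} = \left(\sqrt{-62 + 74}\right)^{2} = \left(\sqrt{12}\right)^{2} = \left(2 \sqrt{3}\right)^{2} = 12$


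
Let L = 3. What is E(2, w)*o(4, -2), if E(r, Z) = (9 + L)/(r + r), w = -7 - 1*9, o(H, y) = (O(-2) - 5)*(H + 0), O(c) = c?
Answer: -84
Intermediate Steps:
o(H, y) = -7*H (o(H, y) = (-2 - 5)*(H + 0) = -7*H)
w = -16 (w = -7 - 9 = -16)
E(r, Z) = 6/r (E(r, Z) = (9 + 3)/(r + r) = 12/((2*r)) = 12*(1/(2*r)) = 6/r)
E(2, w)*o(4, -2) = (6/2)*(-7*4) = (6*(½))*(-28) = 3*(-28) = -84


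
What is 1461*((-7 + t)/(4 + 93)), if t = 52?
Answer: 65745/97 ≈ 677.78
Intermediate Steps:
1461*((-7 + t)/(4 + 93)) = 1461*((-7 + 52)/(4 + 93)) = 1461*(45/97) = 65745/97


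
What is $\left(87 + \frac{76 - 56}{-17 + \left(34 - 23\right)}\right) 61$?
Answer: $\frac{15311}{3} \approx 5103.7$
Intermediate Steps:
$\left(87 + \frac{76 - 56}{-17 + \left(34 - 23\right)}\right) 61 = \left(87 + \frac{20}{-17 + 11}\right) 61 = \left(87 + \frac{20}{-6}\right) 61 = \left(87 + 20 \left(- \frac{1}{6}\right)\right) 61 = \left(87 - \frac{10}{3}\right) 61 = \frac{251}{3} \cdot 61 = \frac{15311}{3}$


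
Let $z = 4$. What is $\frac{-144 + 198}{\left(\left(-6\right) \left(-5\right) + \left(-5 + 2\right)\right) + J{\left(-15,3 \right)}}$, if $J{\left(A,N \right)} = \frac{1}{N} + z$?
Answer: $\frac{81}{47} \approx 1.7234$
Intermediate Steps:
$J{\left(A,N \right)} = 4 + \frac{1}{N}$ ($J{\left(A,N \right)} = \frac{1}{N} + 4 = 4 + \frac{1}{N}$)
$\frac{-144 + 198}{\left(\left(-6\right) \left(-5\right) + \left(-5 + 2\right)\right) + J{\left(-15,3 \right)}} = \frac{-144 + 198}{\left(\left(-6\right) \left(-5\right) + \left(-5 + 2\right)\right) + \left(4 + \frac{1}{3}\right)} = \frac{54}{\left(30 - 3\right) + \left(4 + \frac{1}{3}\right)} = \frac{54}{27 + \frac{13}{3}} = \frac{54}{\frac{94}{3}} = 54 \cdot \frac{3}{94} = \frac{81}{47}$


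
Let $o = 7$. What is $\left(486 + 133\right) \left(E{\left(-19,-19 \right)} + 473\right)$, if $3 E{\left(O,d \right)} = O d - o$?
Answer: $365829$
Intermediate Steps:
$E{\left(O,d \right)} = - \frac{7}{3} + \frac{O d}{3}$ ($E{\left(O,d \right)} = \frac{O d - 7}{3} = \frac{-7 + O d}{3} = - \frac{7}{3} + \frac{O d}{3}$)
$\left(486 + 133\right) \left(E{\left(-19,-19 \right)} + 473\right) = \left(486 + 133\right) \left(\left(- \frac{7}{3} + \frac{1}{3} \left(-19\right) \left(-19\right)\right) + 473\right) = 619 \left(\left(- \frac{7}{3} + \frac{361}{3}\right) + 473\right) = 619 \left(118 + 473\right) = 619 \cdot 591 = 365829$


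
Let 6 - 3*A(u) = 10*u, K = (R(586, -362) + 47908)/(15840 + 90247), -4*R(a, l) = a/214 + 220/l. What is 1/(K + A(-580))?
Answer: 24655043148/47726860726139 ≈ 0.00051659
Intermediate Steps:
R(a, l) = -55/l - a/856 (R(a, l) = -(a/214 + 220/l)/4 = -(220/l + a/214)/4 = -55/l - a/856)
K = 3711295681/8218347716 (K = ((-55/(-362) - 1/856*586) + 47908)/(15840 + 90247) = ((-55*(-1/362) - 293/428) + 47908)/106087 = ((55/362 - 293/428) + 47908)*(1/106087) = (-41263/77468 + 47908)*(1/106087) = (3711295681/77468)*(1/106087) = 3711295681/8218347716 ≈ 0.45159)
A(u) = 2 - 10*u/3
1/(K + A(-580)) = 1/(3711295681/8218347716 + (2 - 10/3*(-580))) = 1/(3711295681/8218347716 + (2 + 5800/3)) = 1/(3711295681/8218347716 + 5806/3) = 1/(47726860726139/24655043148) = 24655043148/47726860726139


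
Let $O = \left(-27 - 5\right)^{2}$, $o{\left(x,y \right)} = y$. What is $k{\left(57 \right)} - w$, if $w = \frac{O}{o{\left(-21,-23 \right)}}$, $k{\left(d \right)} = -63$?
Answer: $- \frac{425}{23} \approx -18.478$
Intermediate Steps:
$O = 1024$ ($O = \left(-32\right)^{2} = 1024$)
$w = - \frac{1024}{23}$ ($w = \frac{1024}{-23} = 1024 \left(- \frac{1}{23}\right) = - \frac{1024}{23} \approx -44.522$)
$k{\left(57 \right)} - w = -63 - - \frac{1024}{23} = -63 + \frac{1024}{23} = - \frac{425}{23}$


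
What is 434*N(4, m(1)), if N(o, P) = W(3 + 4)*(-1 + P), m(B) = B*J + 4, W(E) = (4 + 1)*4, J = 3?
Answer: 52080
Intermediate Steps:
W(E) = 20 (W(E) = 5*4 = 20)
m(B) = 4 + 3*B (m(B) = B*3 + 4 = 3*B + 4 = 4 + 3*B)
N(o, P) = -20 + 20*P (N(o, P) = 20*(-1 + P) = -20 + 20*P)
434*N(4, m(1)) = 434*(-20 + 20*(4 + 3*1)) = 434*(-20 + 20*(4 + 3)) = 434*(-20 + 20*7) = 434*(-20 + 140) = 434*120 = 52080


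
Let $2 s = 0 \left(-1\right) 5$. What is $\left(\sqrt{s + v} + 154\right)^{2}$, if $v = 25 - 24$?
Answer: $24025$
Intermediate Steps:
$s = 0$ ($s = \frac{0 \left(-1\right) 5}{2} = \frac{0 \cdot 5}{2} = \frac{1}{2} \cdot 0 = 0$)
$v = 1$ ($v = 25 - 24 = 1$)
$\left(\sqrt{s + v} + 154\right)^{2} = \left(\sqrt{0 + 1} + 154\right)^{2} = \left(\sqrt{1} + 154\right)^{2} = \left(1 + 154\right)^{2} = 155^{2} = 24025$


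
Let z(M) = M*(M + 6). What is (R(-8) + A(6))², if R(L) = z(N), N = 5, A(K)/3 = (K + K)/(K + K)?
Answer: 3364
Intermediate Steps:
A(K) = 3 (A(K) = 3*((K + K)/(K + K)) = 3*((2*K)/((2*K))) = 3*((2*K)*(1/(2*K))) = 3*1 = 3)
z(M) = M*(6 + M)
R(L) = 55 (R(L) = 5*(6 + 5) = 5*11 = 55)
(R(-8) + A(6))² = (55 + 3)² = 58² = 3364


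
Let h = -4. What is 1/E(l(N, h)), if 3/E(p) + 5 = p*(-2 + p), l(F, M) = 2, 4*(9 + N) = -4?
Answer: -5/3 ≈ -1.6667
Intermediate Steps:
N = -10 (N = -9 + (¼)*(-4) = -9 - 1 = -10)
E(p) = 3/(-5 + p*(-2 + p))
1/E(l(N, h)) = 1/(3/(-5 + 2² - 2*2)) = 1/(3/(-5 + 4 - 4)) = 1/(3/(-5)) = 1/(3*(-⅕)) = 1/(-⅗) = -5/3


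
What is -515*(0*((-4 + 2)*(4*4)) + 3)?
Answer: -1545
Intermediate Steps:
-515*(0*((-4 + 2)*(4*4)) + 3) = -515*(0*(-2*16) + 3) = -515*(0*(-32) + 3) = -515*(0 + 3) = -515*3 = -1545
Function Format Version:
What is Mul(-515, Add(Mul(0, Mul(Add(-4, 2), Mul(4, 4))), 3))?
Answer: -1545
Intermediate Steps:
Mul(-515, Add(Mul(0, Mul(Add(-4, 2), Mul(4, 4))), 3)) = Mul(-515, Add(Mul(0, Mul(-2, 16)), 3)) = Mul(-515, Add(Mul(0, -32), 3)) = Mul(-515, Add(0, 3)) = Mul(-515, 3) = -1545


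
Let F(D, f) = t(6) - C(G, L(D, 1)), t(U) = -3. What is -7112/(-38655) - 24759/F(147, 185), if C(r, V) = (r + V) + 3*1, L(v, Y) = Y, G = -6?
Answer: 957066257/38655 ≈ 24759.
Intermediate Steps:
C(r, V) = 3 + V + r (C(r, V) = (V + r) + 3 = 3 + V + r)
F(D, f) = -1 (F(D, f) = -3 - (3 + 1 - 6) = -3 - 1*(-2) = -3 + 2 = -1)
-7112/(-38655) - 24759/F(147, 185) = -7112/(-38655) - 24759/(-1) = -7112*(-1/38655) - 24759*(-1) = 7112/38655 + 24759 = 957066257/38655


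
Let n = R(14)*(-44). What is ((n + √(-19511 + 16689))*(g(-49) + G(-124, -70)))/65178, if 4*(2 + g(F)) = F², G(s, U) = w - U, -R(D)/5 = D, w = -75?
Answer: 304535/10863 + 791*I*√2822/86904 ≈ 28.034 + 0.48352*I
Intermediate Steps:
R(D) = -5*D
G(s, U) = -75 - U
n = 3080 (n = -5*14*(-44) = -70*(-44) = 3080)
g(F) = -2 + F²/4
((n + √(-19511 + 16689))*(g(-49) + G(-124, -70)))/65178 = ((3080 + √(-19511 + 16689))*((-2 + (¼)*(-49)²) + (-75 - 1*(-70))))/65178 = ((3080 + √(-2822))*((-2 + (¼)*2401) + (-75 + 70)))*(1/65178) = ((3080 + I*√2822)*((-2 + 2401/4) - 5))*(1/65178) = ((3080 + I*√2822)*(2393/4 - 5))*(1/65178) = ((3080 + I*√2822)*(2373/4))*(1/65178) = (1827210 + 2373*I*√2822/4)*(1/65178) = 304535/10863 + 791*I*√2822/86904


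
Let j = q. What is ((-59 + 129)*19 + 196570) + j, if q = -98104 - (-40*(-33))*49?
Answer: 35116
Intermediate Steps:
q = -162784 (q = -98104 - 1320*49 = -98104 - 1*64680 = -98104 - 64680 = -162784)
j = -162784
((-59 + 129)*19 + 196570) + j = ((-59 + 129)*19 + 196570) - 162784 = (70*19 + 196570) - 162784 = (1330 + 196570) - 162784 = 197900 - 162784 = 35116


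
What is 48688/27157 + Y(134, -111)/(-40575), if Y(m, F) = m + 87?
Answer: 1969513903/1101895275 ≈ 1.7874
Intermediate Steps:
Y(m, F) = 87 + m
48688/27157 + Y(134, -111)/(-40575) = 48688/27157 + (87 + 134)/(-40575) = 48688*(1/27157) + 221*(-1/40575) = 48688/27157 - 221/40575 = 1969513903/1101895275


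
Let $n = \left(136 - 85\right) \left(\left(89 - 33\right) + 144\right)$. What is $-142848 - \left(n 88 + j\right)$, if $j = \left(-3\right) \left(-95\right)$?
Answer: $-1040733$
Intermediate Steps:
$j = 285$
$n = 10200$ ($n = 51 \left(56 + 144\right) = 51 \cdot 200 = 10200$)
$-142848 - \left(n 88 + j\right) = -142848 - \left(10200 \cdot 88 + 285\right) = -142848 - \left(897600 + 285\right) = -142848 - 897885 = -1040733$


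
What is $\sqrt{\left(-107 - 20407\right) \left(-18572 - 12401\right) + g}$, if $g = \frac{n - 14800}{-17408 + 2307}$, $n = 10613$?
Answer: $\frac{\sqrt{144892210795512409}}{15101} \approx 25207.0$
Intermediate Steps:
$g = \frac{4187}{15101}$ ($g = \frac{10613 - 14800}{-17408 + 2307} = - \frac{4187}{-15101} = \left(-4187\right) \left(- \frac{1}{15101}\right) = \frac{4187}{15101} \approx 0.27727$)
$\sqrt{\left(-107 - 20407\right) \left(-18572 - 12401\right) + g} = \sqrt{\left(-107 - 20407\right) \left(-18572 - 12401\right) + \frac{4187}{15101}} = \sqrt{\left(-20514\right) \left(-30973\right) + \frac{4187}{15101}} = \sqrt{635380122 + \frac{4187}{15101}} = \sqrt{\frac{9594875226509}{15101}} = \frac{\sqrt{144892210795512409}}{15101}$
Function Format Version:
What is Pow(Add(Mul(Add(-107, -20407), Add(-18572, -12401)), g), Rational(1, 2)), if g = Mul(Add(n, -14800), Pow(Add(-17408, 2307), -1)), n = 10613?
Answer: Mul(Rational(1, 15101), Pow(144892210795512409, Rational(1, 2))) ≈ 25207.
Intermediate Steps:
g = Rational(4187, 15101) (g = Mul(Add(10613, -14800), Pow(Add(-17408, 2307), -1)) = Mul(-4187, Pow(-15101, -1)) = Mul(-4187, Rational(-1, 15101)) = Rational(4187, 15101) ≈ 0.27727)
Pow(Add(Mul(Add(-107, -20407), Add(-18572, -12401)), g), Rational(1, 2)) = Pow(Add(Mul(Add(-107, -20407), Add(-18572, -12401)), Rational(4187, 15101)), Rational(1, 2)) = Pow(Add(Mul(-20514, -30973), Rational(4187, 15101)), Rational(1, 2)) = Pow(Add(635380122, Rational(4187, 15101)), Rational(1, 2)) = Pow(Rational(9594875226509, 15101), Rational(1, 2)) = Mul(Rational(1, 15101), Pow(144892210795512409, Rational(1, 2)))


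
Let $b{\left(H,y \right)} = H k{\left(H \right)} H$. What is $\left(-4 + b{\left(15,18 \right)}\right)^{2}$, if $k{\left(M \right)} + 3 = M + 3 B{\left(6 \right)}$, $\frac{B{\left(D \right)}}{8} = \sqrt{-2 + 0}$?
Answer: $-51051584 + 29116800 i \sqrt{2} \approx -5.1052 \cdot 10^{7} + 4.1177 \cdot 10^{7} i$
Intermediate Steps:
$B{\left(D \right)} = 8 i \sqrt{2}$ ($B{\left(D \right)} = 8 \sqrt{-2 + 0} = 8 \sqrt{-2} = 8 i \sqrt{2}$)
$k{\left(M \right)} = -3 + M + 24 i \sqrt{2}$ ($k{\left(M \right)} = -3 + \left(M + 3 \cdot 8 i \sqrt{2}\right) = -3 + \left(M + 24 i \sqrt{2}\right) = -3 + M + 24 i \sqrt{2}$)
$b{\left(H,y \right)} = H^{2} \left(-3 + H + 24 i \sqrt{2}\right)$ ($b{\left(H,y \right)} = H \left(-3 + H + 24 i \sqrt{2}\right) H = H^{2} \left(-3 + H + 24 i \sqrt{2}\right)$)
$\left(-4 + b{\left(15,18 \right)}\right)^{2} = \left(-4 + 15^{2} \left(-3 + 15 + 24 i \sqrt{2}\right)\right)^{2} = \left(-4 + 225 \left(12 + 24 i \sqrt{2}\right)\right)^{2} = \left(-4 + \left(2700 + 5400 i \sqrt{2}\right)\right)^{2} = \left(2696 + 5400 i \sqrt{2}\right)^{2}$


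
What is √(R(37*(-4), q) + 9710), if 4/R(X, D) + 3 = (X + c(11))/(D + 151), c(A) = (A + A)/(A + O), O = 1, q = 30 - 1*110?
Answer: √45089810630/2155 ≈ 98.535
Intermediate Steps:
q = -80 (q = 30 - 110 = -80)
c(A) = 2*A/(1 + A) (c(A) = (A + A)/(A + 1) = (2*A)/(1 + A) = 2*A/(1 + A))
R(X, D) = 4/(-3 + (11/6 + X)/(151 + D)) (R(X, D) = 4/(-3 + (X + 2*11/(1 + 11))/(D + 151)) = 4/(-3 + (X + 2*11/12)/(151 + D)) = 4/(-3 + (X + 2*11*(1/12))/(151 + D)) = 4/(-3 + (X + 11/6)/(151 + D)) = 4/(-3 + (11/6 + X)/(151 + D)))
√(R(37*(-4), q) + 9710) = √(24*(-151 - 1*(-80))/(2707 - 222*(-4) + 18*(-80)) + 9710) = √(24*(-151 + 80)/(2707 - 6*(-148) - 1440) + 9710) = √(24*(-71)/(2707 + 888 - 1440) + 9710) = √(24*(-71)/2155 + 9710) = √(24*(1/2155)*(-71) + 9710) = √(-1704/2155 + 9710) = √(20923346/2155) = √45089810630/2155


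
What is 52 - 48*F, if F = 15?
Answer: -668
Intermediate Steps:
52 - 48*F = 52 - 48*15 = 52 - 720 = -668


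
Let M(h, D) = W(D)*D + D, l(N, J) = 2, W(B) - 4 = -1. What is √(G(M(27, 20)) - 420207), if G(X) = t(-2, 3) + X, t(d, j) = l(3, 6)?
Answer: 5*I*√16805 ≈ 648.17*I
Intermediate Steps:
W(B) = 3 (W(B) = 4 - 1 = 3)
t(d, j) = 2
M(h, D) = 4*D (M(h, D) = 3*D + D = 4*D)
G(X) = 2 + X
√(G(M(27, 20)) - 420207) = √((2 + 4*20) - 420207) = √((2 + 80) - 420207) = √(82 - 420207) = √(-420125) = 5*I*√16805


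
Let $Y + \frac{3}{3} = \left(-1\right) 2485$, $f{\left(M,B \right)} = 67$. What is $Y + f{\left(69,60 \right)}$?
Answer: $-2419$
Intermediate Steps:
$Y = -2486$ ($Y = -1 - 2485 = -2486$)
$Y + f{\left(69,60 \right)} = -2486 + 67 = -2419$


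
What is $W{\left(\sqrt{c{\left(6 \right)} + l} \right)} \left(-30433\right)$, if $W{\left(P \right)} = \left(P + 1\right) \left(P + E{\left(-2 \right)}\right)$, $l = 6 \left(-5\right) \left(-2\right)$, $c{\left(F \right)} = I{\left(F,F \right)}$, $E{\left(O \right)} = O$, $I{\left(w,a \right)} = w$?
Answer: $-1947712 + 30433 \sqrt{66} \approx -1.7005 \cdot 10^{6}$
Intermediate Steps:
$c{\left(F \right)} = F$
$l = 60$ ($l = \left(-30\right) \left(-2\right) = 60$)
$W{\left(P \right)} = \left(1 + P\right) \left(-2 + P\right)$ ($W{\left(P \right)} = \left(P + 1\right) \left(P - 2\right) = \left(1 + P\right) \left(-2 + P\right)$)
$W{\left(\sqrt{c{\left(6 \right)} + l} \right)} \left(-30433\right) = \left(-2 + \left(\sqrt{6 + 60}\right)^{2} - \sqrt{6 + 60}\right) \left(-30433\right) = \left(-2 + \left(\sqrt{66}\right)^{2} - \sqrt{66}\right) \left(-30433\right) = \left(-2 + 66 - \sqrt{66}\right) \left(-30433\right) = \left(64 - \sqrt{66}\right) \left(-30433\right) = -1947712 + 30433 \sqrt{66}$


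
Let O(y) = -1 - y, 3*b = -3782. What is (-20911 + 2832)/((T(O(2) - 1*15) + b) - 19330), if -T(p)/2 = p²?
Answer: 54237/63716 ≈ 0.85123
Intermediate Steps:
b = -3782/3 (b = (⅓)*(-3782) = -3782/3 ≈ -1260.7)
T(p) = -2*p²
(-20911 + 2832)/((T(O(2) - 1*15) + b) - 19330) = (-20911 + 2832)/((-2*((-1 - 1*2) - 1*15)² - 3782/3) - 19330) = -18079/((-2*((-1 - 2) - 15)² - 3782/3) - 19330) = -18079/((-2*(-3 - 15)² - 3782/3) - 19330) = -18079/((-2*(-18)² - 3782/3) - 19330) = -18079/((-2*324 - 3782/3) - 19330) = -18079/((-648 - 3782/3) - 19330) = -18079/(-5726/3 - 19330) = -18079/(-63716/3) = -18079*(-3/63716) = 54237/63716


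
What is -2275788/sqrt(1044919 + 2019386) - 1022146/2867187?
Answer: -1022146/2867187 - 758596*sqrt(3064305)/1021435 ≈ -1300.4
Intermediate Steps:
-2275788/sqrt(1044919 + 2019386) - 1022146/2867187 = -2275788*sqrt(3064305)/3064305 - 1022146*1/2867187 = -758596*sqrt(3064305)/1021435 - 1022146/2867187 = -1022146/2867187 - 758596*sqrt(3064305)/1021435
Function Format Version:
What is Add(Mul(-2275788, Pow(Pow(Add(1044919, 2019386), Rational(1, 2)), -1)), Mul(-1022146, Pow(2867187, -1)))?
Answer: Add(Rational(-1022146, 2867187), Mul(Rational(-758596, 1021435), Pow(3064305, Rational(1, 2)))) ≈ -1300.4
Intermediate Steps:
Add(Mul(-2275788, Pow(Pow(Add(1044919, 2019386), Rational(1, 2)), -1)), Mul(-1022146, Pow(2867187, -1))) = Add(Mul(-2275788, Pow(Pow(3064305, Rational(1, 2)), -1)), Mul(-1022146, Rational(1, 2867187))) = Add(Mul(-2275788, Mul(Rational(1, 3064305), Pow(3064305, Rational(1, 2)))), Rational(-1022146, 2867187)) = Add(Mul(Rational(-758596, 1021435), Pow(3064305, Rational(1, 2))), Rational(-1022146, 2867187)) = Add(Rational(-1022146, 2867187), Mul(Rational(-758596, 1021435), Pow(3064305, Rational(1, 2))))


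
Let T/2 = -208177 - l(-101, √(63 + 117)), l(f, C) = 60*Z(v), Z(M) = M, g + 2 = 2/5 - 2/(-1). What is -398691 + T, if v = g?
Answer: -815093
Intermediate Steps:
g = ⅖ (g = -2 + (2/5 - 2/(-1)) = -2 + (2*(⅕) - 2*(-1)) = -2 + (⅖ + 2) = -2 + 12/5 = ⅖ ≈ 0.40000)
v = ⅖ ≈ 0.40000
l(f, C) = 24 (l(f, C) = 60*(⅖) = 24)
T = -416402 (T = 2*(-208177 - 1*24) = 2*(-208177 - 24) = 2*(-208201) = -416402)
-398691 + T = -398691 - 416402 = -815093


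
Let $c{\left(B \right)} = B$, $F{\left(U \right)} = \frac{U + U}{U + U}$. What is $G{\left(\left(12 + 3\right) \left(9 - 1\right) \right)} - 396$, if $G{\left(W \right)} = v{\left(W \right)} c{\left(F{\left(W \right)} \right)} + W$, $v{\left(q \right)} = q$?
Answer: $-156$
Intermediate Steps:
$F{\left(U \right)} = 1$ ($F{\left(U \right)} = \frac{2 U}{2 U} = 2 U \frac{1}{2 U} = 1$)
$G{\left(W \right)} = 2 W$ ($G{\left(W \right)} = W 1 + W = W + W = 2 W$)
$G{\left(\left(12 + 3\right) \left(9 - 1\right) \right)} - 396 = 2 \left(12 + 3\right) \left(9 - 1\right) - 396 = 2 \cdot 15 \cdot 8 - 396 = 2 \cdot 120 - 396 = 240 - 396 = -156$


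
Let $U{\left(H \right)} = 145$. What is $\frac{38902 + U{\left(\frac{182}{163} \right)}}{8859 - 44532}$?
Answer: $- \frac{39047}{35673} \approx -1.0946$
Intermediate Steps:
$\frac{38902 + U{\left(\frac{182}{163} \right)}}{8859 - 44532} = \frac{38902 + 145}{8859 - 44532} = \frac{39047}{-35673} = 39047 \left(- \frac{1}{35673}\right) = - \frac{39047}{35673}$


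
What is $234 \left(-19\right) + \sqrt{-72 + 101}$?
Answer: $-4446 + \sqrt{29} \approx -4440.6$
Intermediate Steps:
$234 \left(-19\right) + \sqrt{-72 + 101} = -4446 + \sqrt{29}$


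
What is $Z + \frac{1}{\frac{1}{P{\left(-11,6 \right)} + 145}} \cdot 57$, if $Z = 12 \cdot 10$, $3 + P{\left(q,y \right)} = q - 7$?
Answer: $7188$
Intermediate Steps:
$P{\left(q,y \right)} = -10 + q$ ($P{\left(q,y \right)} = -3 + \left(q - 7\right) = -3 + \left(-7 + q\right) = -10 + q$)
$Z = 120$
$Z + \frac{1}{\frac{1}{P{\left(-11,6 \right)} + 145}} \cdot 57 = 120 + \frac{1}{\frac{1}{\left(-10 - 11\right) + 145}} \cdot 57 = 120 + \frac{1}{\frac{1}{-21 + 145}} \cdot 57 = 120 + \frac{1}{\frac{1}{124}} \cdot 57 = 120 + 124 \cdot 57 = 120 + 7068 = 7188$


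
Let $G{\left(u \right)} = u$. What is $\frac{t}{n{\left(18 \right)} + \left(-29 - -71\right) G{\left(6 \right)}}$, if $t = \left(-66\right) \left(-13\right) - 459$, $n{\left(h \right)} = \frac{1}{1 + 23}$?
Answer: $\frac{9576}{6049} \approx 1.5831$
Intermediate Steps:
$n{\left(h \right)} = \frac{1}{24}$
$t = 399$ ($t = 858 - 459 = 399$)
$\frac{t}{n{\left(18 \right)} + \left(-29 - -71\right) G{\left(6 \right)}} = \frac{399}{\frac{1}{24} + \left(-29 - -71\right) 6} = \frac{399}{\frac{1}{24} + \left(-29 + 71\right) 6} = \frac{399}{\frac{1}{24} + 42 \cdot 6} = \frac{399}{\frac{1}{24} + 252} = \frac{399}{\frac{6049}{24}} = 399 \cdot \frac{24}{6049} = \frac{9576}{6049}$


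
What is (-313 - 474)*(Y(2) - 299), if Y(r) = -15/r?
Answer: 482431/2 ≈ 2.4122e+5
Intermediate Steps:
(-313 - 474)*(Y(2) - 299) = (-313 - 474)*(-15/2 - 299) = -787*(-15*1/2 - 299) = -787*(-15/2 - 299) = -787*(-613/2) = 482431/2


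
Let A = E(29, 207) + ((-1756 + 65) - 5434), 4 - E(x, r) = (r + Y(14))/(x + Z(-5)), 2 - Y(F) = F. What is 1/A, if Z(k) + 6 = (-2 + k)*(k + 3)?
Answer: -37/263672 ≈ -0.00014033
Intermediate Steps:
Y(F) = 2 - F
Z(k) = -6 + (-2 + k)*(3 + k) (Z(k) = -6 + (-2 + k)*(k + 3) = -6 + (-2 + k)*(3 + k))
E(x, r) = 4 - (-12 + r)/(8 + x) (E(x, r) = 4 - (r + (2 - 1*14))/(x + (-12 - 5 + (-5)²)) = 4 - (r + (2 - 14))/(x + (-12 - 5 + 25)) = 4 - (r - 12)/(x + 8) = 4 - (-12 + r)/(8 + x))
A = -263672/37 (A = (44 - 1*207 + 4*29)/(8 + 29) + ((-1756 + 65) - 5434) = (44 - 207 + 116)/37 + (-1691 - 5434) = (1/37)*(-47) - 7125 = -47/37 - 7125 = -263672/37 ≈ -7126.3)
1/A = 1/(-263672/37) = -37/263672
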